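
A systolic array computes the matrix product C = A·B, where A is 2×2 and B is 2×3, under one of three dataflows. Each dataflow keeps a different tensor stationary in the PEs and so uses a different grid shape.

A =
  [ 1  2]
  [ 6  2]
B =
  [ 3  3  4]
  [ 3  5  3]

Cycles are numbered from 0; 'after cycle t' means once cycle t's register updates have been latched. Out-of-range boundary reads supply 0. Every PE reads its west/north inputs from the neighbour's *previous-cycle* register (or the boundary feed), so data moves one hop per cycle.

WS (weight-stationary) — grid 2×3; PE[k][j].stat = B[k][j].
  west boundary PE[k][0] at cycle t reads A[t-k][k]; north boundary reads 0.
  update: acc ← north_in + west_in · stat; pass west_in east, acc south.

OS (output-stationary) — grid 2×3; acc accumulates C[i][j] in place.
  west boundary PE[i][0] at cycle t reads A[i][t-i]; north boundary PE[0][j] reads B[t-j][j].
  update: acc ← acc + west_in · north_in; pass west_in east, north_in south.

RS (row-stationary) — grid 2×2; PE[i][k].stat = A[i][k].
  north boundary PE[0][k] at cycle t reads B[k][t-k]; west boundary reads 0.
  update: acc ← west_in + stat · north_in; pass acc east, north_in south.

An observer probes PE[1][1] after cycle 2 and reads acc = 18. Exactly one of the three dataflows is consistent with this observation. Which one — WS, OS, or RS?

dataflow = OS

WS [2×3] PE[1][1] across cycles:
  0: (1,1).acc=0  regs=<0,0>
  1: (1,1).acc=0  regs=<0,0>
  2: (1,1).acc=13  regs=<2,13>
OS [2×3] PE[1][1] across cycles:
  0: (1,1).acc=0  regs=<0,0>
  1: (1,1).acc=0  regs=<0,0>
  2: (1,1).acc=18  regs=<6,3>
RS [2×2] PE[1][1] across cycles:
  0: (1,1).acc=0  regs=<0,0>
  1: (1,1).acc=0  regs=<0,0>
  2: (1,1).acc=24  regs=<24,3>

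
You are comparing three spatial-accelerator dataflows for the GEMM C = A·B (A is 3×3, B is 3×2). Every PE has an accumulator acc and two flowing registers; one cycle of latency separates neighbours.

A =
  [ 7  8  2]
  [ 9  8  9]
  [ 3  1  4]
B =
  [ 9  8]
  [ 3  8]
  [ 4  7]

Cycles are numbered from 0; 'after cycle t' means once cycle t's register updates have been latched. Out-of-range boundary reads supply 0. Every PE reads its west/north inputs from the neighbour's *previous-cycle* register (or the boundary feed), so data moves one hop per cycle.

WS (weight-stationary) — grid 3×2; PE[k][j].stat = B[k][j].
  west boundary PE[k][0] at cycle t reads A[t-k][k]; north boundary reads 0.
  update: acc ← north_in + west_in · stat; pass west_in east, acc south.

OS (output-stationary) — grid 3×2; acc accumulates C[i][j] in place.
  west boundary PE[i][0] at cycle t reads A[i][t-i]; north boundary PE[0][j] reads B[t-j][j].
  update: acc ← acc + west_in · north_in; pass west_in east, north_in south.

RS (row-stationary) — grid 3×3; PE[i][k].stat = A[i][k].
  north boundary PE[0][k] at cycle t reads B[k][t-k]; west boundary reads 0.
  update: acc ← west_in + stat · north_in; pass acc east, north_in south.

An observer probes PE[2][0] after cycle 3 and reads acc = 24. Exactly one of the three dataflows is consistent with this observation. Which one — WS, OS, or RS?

— WS: 3×2; PE[2][0] trace:
  c0 r2c0: 0 / 0 / 0
  c1 r2c0: 0 / 0 / 0
  c2 r2c0: 95 / 2 / 95
  c3 r2c0: 141 / 9 / 141
— OS: 3×2; PE[2][0] trace:
  c0 r2c0: 0 / 0 / 0
  c1 r2c0: 0 / 0 / 0
  c2 r2c0: 27 / 3 / 9
  c3 r2c0: 30 / 1 / 3
— RS: 3×3; PE[2][0] trace:
  c0 r2c0: 0 / 0 / 0
  c1 r2c0: 0 / 0 / 0
  c2 r2c0: 27 / 27 / 9
  c3 r2c0: 24 / 24 / 8

dataflow = RS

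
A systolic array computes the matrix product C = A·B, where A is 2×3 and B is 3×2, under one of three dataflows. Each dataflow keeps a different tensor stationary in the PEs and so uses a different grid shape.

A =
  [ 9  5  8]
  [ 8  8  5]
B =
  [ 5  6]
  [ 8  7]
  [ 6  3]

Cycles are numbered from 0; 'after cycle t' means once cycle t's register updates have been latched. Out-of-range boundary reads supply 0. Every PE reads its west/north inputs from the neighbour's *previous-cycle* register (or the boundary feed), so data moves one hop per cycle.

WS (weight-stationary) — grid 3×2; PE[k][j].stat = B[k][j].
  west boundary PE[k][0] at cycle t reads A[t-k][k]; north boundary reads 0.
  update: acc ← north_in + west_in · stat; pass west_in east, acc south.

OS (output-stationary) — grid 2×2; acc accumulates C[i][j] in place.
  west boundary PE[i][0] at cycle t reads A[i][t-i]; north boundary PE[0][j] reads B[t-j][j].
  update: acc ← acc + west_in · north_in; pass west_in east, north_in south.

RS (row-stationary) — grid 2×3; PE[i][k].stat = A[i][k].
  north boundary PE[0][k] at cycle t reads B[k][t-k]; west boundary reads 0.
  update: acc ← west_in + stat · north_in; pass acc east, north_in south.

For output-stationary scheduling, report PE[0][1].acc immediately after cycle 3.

OS (2×2). Following PE[0][1] plus its west/north inputs:
  0: (0,0).acc=45  regs=<9,5>
  0: (0,1).acc=0  regs=<0,0>
  1: (0,0).acc=85  regs=<5,8>
  1: (0,1).acc=54  regs=<9,6>
  2: (0,0).acc=133  regs=<8,6>
  2: (0,1).acc=89  regs=<5,7>
  3: (0,0).acc=133  regs=<0,0>
  3: (0,1).acc=113  regs=<8,3>

PE[0][1].acc = 113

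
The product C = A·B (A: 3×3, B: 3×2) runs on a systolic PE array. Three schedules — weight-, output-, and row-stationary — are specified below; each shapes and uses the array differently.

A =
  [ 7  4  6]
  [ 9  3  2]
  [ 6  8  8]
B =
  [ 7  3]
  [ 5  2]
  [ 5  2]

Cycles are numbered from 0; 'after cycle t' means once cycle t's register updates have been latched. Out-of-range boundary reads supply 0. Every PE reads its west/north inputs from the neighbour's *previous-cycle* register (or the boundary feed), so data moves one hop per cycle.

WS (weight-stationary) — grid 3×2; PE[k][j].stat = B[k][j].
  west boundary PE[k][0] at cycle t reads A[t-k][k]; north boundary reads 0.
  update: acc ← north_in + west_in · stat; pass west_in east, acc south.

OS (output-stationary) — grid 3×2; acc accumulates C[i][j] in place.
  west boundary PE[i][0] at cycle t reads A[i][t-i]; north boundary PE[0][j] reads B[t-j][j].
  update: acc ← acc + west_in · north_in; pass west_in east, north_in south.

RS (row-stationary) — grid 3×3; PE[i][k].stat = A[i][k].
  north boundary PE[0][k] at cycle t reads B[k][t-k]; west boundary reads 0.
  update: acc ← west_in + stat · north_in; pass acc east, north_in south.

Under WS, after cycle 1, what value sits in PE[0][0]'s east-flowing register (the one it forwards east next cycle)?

WS (3×2). Following PE[0][0] plus its west/north inputs:
  t=0 PE[0][0]: acc=49 h=7 v=49
  t=1 PE[0][0]: acc=63 h=9 v=63

register = 9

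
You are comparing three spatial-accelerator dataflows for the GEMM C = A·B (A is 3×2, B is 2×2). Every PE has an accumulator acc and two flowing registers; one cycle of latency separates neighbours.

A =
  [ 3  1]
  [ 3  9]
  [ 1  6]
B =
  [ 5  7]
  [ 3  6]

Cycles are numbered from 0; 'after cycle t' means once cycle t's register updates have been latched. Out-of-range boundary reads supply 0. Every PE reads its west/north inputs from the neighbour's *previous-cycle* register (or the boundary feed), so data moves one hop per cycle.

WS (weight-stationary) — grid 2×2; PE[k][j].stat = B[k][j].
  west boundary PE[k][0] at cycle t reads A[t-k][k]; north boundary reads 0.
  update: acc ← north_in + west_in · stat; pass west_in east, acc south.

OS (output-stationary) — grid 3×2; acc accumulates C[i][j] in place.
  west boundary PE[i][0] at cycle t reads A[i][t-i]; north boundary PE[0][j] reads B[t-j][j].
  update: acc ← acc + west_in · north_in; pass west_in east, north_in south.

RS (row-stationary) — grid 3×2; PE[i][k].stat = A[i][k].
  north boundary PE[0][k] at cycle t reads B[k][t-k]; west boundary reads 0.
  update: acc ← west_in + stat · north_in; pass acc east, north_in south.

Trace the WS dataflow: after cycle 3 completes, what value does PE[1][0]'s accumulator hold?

PE[1][0].acc = 23

WS 2×2: PE[1][0] cycle-by-cycle (with neighbour feeds):
  step 0 · PE0,0: acc=15; fwd→3 fwd↓15
  step 0 · PE1,0: acc=0; fwd→0 fwd↓0
  step 1 · PE0,0: acc=15; fwd→3 fwd↓15
  step 1 · PE1,0: acc=18; fwd→1 fwd↓18
  step 2 · PE0,0: acc=5; fwd→1 fwd↓5
  step 2 · PE1,0: acc=42; fwd→9 fwd↓42
  step 3 · PE0,0: acc=0; fwd→0 fwd↓0
  step 3 · PE1,0: acc=23; fwd→6 fwd↓23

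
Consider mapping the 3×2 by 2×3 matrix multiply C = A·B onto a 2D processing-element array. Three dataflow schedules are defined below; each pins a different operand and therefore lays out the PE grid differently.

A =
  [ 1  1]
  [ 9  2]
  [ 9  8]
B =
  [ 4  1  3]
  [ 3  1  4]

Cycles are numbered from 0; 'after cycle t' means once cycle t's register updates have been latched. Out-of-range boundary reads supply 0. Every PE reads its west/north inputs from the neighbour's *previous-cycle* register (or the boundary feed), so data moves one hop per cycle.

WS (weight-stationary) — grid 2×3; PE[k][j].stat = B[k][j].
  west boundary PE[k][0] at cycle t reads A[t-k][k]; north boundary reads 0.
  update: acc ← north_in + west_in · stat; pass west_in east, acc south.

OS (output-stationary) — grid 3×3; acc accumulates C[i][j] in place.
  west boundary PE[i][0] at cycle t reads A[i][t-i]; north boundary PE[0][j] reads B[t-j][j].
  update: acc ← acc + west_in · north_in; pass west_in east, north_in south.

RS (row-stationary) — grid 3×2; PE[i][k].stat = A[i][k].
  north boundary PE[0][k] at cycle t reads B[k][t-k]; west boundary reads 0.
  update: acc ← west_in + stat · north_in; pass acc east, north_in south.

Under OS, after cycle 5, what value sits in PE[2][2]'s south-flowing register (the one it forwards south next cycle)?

OS 3×3: PE[2][2] cycle-by-cycle (with neighbour feeds):
  0: (1,2).acc=0  regs=<0,0>
  0: (2,1).acc=0  regs=<0,0>
  0: (2,2).acc=0  regs=<0,0>
  1: (1,2).acc=0  regs=<0,0>
  1: (2,1).acc=0  regs=<0,0>
  1: (2,2).acc=0  regs=<0,0>
  2: (1,2).acc=0  regs=<0,0>
  2: (2,1).acc=0  regs=<0,0>
  2: (2,2).acc=0  regs=<0,0>
  3: (1,2).acc=27  regs=<9,3>
  3: (2,1).acc=9  regs=<9,1>
  3: (2,2).acc=0  regs=<0,0>
  4: (1,2).acc=35  regs=<2,4>
  4: (2,1).acc=17  regs=<8,1>
  4: (2,2).acc=27  regs=<9,3>
  5: (1,2).acc=35  regs=<0,0>
  5: (2,1).acc=17  regs=<0,0>
  5: (2,2).acc=59  regs=<8,4>

register = 4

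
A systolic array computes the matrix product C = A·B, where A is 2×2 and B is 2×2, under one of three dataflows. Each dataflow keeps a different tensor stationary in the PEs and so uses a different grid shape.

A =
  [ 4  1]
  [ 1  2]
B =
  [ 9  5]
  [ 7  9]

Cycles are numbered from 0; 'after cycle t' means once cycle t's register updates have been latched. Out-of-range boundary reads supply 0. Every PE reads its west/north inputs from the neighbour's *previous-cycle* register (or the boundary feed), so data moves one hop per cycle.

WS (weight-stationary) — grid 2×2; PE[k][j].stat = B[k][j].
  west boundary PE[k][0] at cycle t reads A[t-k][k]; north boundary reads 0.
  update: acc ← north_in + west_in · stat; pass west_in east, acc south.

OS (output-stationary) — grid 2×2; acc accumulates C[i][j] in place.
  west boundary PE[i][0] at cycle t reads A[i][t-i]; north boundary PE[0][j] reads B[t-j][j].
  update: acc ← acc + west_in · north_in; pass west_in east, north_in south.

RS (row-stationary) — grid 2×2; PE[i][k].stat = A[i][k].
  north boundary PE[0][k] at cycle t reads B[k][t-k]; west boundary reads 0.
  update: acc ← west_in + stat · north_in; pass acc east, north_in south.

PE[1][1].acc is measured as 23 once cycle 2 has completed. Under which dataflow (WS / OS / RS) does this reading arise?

— WS: 2×2; PE[1][1] trace:
  cycle 0: PE[1][1] → acc 0, east 0, south 0
  cycle 1: PE[1][1] → acc 0, east 0, south 0
  cycle 2: PE[1][1] → acc 29, east 1, south 29
— OS: 2×2; PE[1][1] trace:
  cycle 0: PE[1][1] → acc 0, east 0, south 0
  cycle 1: PE[1][1] → acc 0, east 0, south 0
  cycle 2: PE[1][1] → acc 5, east 1, south 5
— RS: 2×2; PE[1][1] trace:
  cycle 0: PE[1][1] → acc 0, east 0, south 0
  cycle 1: PE[1][1] → acc 0, east 0, south 0
  cycle 2: PE[1][1] → acc 23, east 23, south 7

dataflow = RS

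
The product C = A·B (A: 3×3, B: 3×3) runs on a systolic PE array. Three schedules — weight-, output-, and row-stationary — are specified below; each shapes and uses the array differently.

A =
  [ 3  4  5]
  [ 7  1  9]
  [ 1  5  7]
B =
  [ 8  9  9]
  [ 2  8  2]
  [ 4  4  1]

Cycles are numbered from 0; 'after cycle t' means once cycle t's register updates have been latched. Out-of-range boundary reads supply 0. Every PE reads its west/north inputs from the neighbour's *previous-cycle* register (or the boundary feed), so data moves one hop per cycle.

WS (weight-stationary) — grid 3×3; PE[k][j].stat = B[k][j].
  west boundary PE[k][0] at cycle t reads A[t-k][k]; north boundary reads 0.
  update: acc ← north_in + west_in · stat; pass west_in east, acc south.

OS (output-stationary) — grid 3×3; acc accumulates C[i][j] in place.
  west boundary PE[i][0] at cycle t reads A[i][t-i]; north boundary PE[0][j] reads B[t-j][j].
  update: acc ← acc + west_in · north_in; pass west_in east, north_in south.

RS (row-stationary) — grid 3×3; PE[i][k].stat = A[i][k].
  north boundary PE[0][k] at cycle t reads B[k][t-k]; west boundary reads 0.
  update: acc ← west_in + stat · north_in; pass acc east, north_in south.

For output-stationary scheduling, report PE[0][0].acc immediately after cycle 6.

PE[0][0].acc = 52

OS on a 3×3 grid — tracing PE[0][0] and its feeders:
  0: (0,0).acc=24  regs=<3,8>
  1: (0,0).acc=32  regs=<4,2>
  2: (0,0).acc=52  regs=<5,4>
  3: (0,0).acc=52  regs=<0,0>
  4: (0,0).acc=52  regs=<0,0>
  5: (0,0).acc=52  regs=<0,0>
  6: (0,0).acc=52  regs=<0,0>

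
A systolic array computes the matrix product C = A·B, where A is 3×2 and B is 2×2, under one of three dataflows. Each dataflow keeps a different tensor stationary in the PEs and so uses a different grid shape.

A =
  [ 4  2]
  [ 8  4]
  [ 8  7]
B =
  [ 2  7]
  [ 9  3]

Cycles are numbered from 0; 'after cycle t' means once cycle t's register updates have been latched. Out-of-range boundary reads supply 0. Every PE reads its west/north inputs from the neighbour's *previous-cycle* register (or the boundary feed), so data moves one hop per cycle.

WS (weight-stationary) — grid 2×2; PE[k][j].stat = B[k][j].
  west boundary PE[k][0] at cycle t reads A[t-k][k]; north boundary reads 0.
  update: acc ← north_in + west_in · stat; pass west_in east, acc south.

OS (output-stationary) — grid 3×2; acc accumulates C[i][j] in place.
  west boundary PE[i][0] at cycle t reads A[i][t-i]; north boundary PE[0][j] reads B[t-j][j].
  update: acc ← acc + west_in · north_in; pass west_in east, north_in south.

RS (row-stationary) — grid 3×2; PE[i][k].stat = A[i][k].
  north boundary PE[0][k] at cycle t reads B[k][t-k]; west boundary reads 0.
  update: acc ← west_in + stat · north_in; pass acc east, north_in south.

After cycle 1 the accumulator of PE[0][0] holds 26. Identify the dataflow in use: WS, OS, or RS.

dataflow = OS

WS [2×2] PE[0][0] across cycles:
  step 0 · PE0,0: acc=8; fwd→4 fwd↓8
  step 1 · PE0,0: acc=16; fwd→8 fwd↓16
OS [3×2] PE[0][0] across cycles:
  step 0 · PE0,0: acc=8; fwd→4 fwd↓2
  step 1 · PE0,0: acc=26; fwd→2 fwd↓9
RS [3×2] PE[0][0] across cycles:
  step 0 · PE0,0: acc=8; fwd→8 fwd↓2
  step 1 · PE0,0: acc=28; fwd→28 fwd↓7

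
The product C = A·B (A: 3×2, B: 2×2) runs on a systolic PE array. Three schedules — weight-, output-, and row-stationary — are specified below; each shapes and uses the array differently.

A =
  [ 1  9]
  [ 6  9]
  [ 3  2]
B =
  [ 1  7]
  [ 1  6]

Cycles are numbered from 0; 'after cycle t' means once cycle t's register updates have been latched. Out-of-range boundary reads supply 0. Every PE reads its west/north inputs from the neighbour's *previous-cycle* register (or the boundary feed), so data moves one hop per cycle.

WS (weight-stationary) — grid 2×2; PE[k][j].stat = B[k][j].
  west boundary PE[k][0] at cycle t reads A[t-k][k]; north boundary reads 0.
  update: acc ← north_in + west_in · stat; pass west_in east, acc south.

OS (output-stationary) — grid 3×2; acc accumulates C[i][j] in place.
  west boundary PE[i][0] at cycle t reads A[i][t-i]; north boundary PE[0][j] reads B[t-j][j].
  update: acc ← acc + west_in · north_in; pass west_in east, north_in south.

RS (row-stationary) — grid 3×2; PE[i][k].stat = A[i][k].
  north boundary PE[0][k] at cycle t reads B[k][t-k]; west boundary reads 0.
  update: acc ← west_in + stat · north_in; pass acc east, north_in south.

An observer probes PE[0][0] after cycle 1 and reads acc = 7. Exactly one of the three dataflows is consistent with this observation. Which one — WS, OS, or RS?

WS [2×2] PE[0][0] across cycles:
  0: (0,0).acc=1  regs=<1,1>
  1: (0,0).acc=6  regs=<6,6>
OS [3×2] PE[0][0] across cycles:
  0: (0,0).acc=1  regs=<1,1>
  1: (0,0).acc=10  regs=<9,1>
RS [3×2] PE[0][0] across cycles:
  0: (0,0).acc=1  regs=<1,1>
  1: (0,0).acc=7  regs=<7,7>

dataflow = RS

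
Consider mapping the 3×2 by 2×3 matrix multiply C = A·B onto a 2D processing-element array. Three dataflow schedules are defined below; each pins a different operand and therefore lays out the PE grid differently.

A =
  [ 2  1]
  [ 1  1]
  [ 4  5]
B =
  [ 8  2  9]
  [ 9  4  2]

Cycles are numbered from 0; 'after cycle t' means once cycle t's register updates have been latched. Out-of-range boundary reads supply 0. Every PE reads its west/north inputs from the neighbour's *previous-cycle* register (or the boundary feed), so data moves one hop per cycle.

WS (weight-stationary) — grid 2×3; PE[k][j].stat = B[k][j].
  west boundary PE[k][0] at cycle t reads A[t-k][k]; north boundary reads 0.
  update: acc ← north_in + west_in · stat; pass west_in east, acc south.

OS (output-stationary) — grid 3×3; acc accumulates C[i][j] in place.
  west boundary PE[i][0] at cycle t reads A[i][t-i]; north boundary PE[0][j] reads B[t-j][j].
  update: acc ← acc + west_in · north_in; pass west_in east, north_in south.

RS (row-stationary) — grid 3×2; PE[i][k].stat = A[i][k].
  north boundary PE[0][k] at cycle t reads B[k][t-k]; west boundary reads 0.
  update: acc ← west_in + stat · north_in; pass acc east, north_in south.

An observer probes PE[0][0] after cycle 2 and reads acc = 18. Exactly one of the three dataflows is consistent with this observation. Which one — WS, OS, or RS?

WS [2×3] PE[0][0] across cycles:
  step 0 · PE0,0: acc=16; fwd→2 fwd↓16
  step 1 · PE0,0: acc=8; fwd→1 fwd↓8
  step 2 · PE0,0: acc=32; fwd→4 fwd↓32
OS [3×3] PE[0][0] across cycles:
  step 0 · PE0,0: acc=16; fwd→2 fwd↓8
  step 1 · PE0,0: acc=25; fwd→1 fwd↓9
  step 2 · PE0,0: acc=25; fwd→0 fwd↓0
RS [3×2] PE[0][0] across cycles:
  step 0 · PE0,0: acc=16; fwd→16 fwd↓8
  step 1 · PE0,0: acc=4; fwd→4 fwd↓2
  step 2 · PE0,0: acc=18; fwd→18 fwd↓9

dataflow = RS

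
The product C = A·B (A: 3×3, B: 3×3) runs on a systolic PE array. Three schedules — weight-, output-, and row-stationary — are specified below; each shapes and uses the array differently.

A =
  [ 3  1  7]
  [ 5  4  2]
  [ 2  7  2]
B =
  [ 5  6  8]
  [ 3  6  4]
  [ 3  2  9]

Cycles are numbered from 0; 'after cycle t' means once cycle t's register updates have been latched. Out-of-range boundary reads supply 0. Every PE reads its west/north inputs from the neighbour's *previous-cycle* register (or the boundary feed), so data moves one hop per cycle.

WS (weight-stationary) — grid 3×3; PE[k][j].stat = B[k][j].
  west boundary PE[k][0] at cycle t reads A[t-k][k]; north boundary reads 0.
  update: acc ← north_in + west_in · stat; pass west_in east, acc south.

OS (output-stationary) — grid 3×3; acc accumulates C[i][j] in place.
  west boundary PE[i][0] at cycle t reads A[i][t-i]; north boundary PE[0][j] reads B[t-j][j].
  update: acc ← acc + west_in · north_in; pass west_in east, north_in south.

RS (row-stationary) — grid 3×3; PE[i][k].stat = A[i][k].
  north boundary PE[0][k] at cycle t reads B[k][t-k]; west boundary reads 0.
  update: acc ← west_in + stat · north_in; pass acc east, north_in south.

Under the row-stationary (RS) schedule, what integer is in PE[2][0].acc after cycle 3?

Tracing RS — 3×3 array, target PE[2][0]:
  @0  [1,0]  acc 0  |  →0  ↓0
  @0  [2,0]  acc 0  |  →0  ↓0
  @1  [1,0]  acc 25  |  →25  ↓5
  @1  [2,0]  acc 0  |  →0  ↓0
  @2  [1,0]  acc 30  |  →30  ↓6
  @2  [2,0]  acc 10  |  →10  ↓5
  @3  [1,0]  acc 40  |  →40  ↓8
  @3  [2,0]  acc 12  |  →12  ↓6

PE[2][0].acc = 12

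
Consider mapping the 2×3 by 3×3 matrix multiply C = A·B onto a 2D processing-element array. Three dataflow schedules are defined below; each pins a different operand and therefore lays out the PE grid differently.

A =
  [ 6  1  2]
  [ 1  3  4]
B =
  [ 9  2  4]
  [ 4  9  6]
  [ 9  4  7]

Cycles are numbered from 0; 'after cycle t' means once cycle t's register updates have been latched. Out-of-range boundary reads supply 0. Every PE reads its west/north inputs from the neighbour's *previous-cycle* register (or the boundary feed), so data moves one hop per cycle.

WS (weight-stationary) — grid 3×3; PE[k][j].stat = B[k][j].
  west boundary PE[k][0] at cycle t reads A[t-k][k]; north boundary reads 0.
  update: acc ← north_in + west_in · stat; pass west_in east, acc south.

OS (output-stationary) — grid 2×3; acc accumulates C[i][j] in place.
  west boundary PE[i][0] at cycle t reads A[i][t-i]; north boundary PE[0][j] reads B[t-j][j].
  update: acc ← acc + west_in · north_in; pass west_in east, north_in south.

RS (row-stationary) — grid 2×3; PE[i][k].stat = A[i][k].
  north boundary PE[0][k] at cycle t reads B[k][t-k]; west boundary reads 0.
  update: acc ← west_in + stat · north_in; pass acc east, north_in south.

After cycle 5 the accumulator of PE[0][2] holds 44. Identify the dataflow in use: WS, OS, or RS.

WS (3×3 grid), PE[0][2]:
  t=0 PE[0][2]: acc=0 h=0 v=0
  t=1 PE[0][2]: acc=0 h=0 v=0
  t=2 PE[0][2]: acc=24 h=6 v=24
  t=3 PE[0][2]: acc=4 h=1 v=4
  t=4 PE[0][2]: acc=0 h=0 v=0
  t=5 PE[0][2]: acc=0 h=0 v=0
OS (2×3 grid), PE[0][2]:
  t=0 PE[0][2]: acc=0 h=0 v=0
  t=1 PE[0][2]: acc=0 h=0 v=0
  t=2 PE[0][2]: acc=24 h=6 v=4
  t=3 PE[0][2]: acc=30 h=1 v=6
  t=4 PE[0][2]: acc=44 h=2 v=7
  t=5 PE[0][2]: acc=44 h=0 v=0
RS (2×3 grid), PE[0][2]:
  t=0 PE[0][2]: acc=0 h=0 v=0
  t=1 PE[0][2]: acc=0 h=0 v=0
  t=2 PE[0][2]: acc=76 h=76 v=9
  t=3 PE[0][2]: acc=29 h=29 v=4
  t=4 PE[0][2]: acc=44 h=44 v=7
  t=5 PE[0][2]: acc=0 h=0 v=0

dataflow = OS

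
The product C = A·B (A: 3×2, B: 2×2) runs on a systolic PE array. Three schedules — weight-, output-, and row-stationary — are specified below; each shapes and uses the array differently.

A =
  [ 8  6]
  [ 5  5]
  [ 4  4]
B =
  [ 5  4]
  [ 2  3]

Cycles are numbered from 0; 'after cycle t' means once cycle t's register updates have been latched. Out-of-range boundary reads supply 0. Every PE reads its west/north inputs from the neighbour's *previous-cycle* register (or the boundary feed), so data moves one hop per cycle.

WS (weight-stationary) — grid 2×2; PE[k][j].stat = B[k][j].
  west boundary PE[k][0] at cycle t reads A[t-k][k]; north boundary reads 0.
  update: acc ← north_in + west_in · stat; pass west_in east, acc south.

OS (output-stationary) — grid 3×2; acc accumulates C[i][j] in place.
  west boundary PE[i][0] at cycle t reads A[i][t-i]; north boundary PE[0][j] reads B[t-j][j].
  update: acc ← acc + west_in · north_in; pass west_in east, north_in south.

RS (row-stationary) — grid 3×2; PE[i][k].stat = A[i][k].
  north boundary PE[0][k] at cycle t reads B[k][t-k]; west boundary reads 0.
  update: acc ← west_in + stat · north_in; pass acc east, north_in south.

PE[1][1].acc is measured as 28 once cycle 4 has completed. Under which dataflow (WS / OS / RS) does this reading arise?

— WS: 2×2; PE[1][1] trace:
  t=0 PE[1][1]: acc=0 h=0 v=0
  t=1 PE[1][1]: acc=0 h=0 v=0
  t=2 PE[1][1]: acc=50 h=6 v=50
  t=3 PE[1][1]: acc=35 h=5 v=35
  t=4 PE[1][1]: acc=28 h=4 v=28
— OS: 3×2; PE[1][1] trace:
  t=0 PE[1][1]: acc=0 h=0 v=0
  t=1 PE[1][1]: acc=0 h=0 v=0
  t=2 PE[1][1]: acc=20 h=5 v=4
  t=3 PE[1][1]: acc=35 h=5 v=3
  t=4 PE[1][1]: acc=35 h=0 v=0
— RS: 3×2; PE[1][1] trace:
  t=0 PE[1][1]: acc=0 h=0 v=0
  t=1 PE[1][1]: acc=0 h=0 v=0
  t=2 PE[1][1]: acc=35 h=35 v=2
  t=3 PE[1][1]: acc=35 h=35 v=3
  t=4 PE[1][1]: acc=0 h=0 v=0

dataflow = WS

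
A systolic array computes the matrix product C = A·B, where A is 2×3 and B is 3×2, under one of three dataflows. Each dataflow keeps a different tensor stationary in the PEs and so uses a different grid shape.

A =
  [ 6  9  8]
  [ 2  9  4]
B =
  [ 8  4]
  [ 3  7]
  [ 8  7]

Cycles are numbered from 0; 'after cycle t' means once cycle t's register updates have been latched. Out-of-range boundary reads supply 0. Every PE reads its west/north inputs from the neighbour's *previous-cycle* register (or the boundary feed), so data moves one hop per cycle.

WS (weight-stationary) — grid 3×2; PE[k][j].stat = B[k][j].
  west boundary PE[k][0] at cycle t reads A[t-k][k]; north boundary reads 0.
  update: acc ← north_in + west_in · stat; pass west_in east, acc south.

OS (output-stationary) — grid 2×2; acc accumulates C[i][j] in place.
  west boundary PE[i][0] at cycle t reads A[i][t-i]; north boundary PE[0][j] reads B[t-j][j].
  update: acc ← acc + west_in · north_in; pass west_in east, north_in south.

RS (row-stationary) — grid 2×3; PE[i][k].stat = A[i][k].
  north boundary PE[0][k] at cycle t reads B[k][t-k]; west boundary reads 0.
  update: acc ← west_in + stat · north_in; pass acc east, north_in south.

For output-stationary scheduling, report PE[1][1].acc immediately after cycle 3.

PE[1][1].acc = 71

OS 2×2: PE[1][1] cycle-by-cycle (with neighbour feeds):
  step 0 · PE0,1: acc=0; fwd→0 fwd↓0
  step 0 · PE1,0: acc=0; fwd→0 fwd↓0
  step 0 · PE1,1: acc=0; fwd→0 fwd↓0
  step 1 · PE0,1: acc=24; fwd→6 fwd↓4
  step 1 · PE1,0: acc=16; fwd→2 fwd↓8
  step 1 · PE1,1: acc=0; fwd→0 fwd↓0
  step 2 · PE0,1: acc=87; fwd→9 fwd↓7
  step 2 · PE1,0: acc=43; fwd→9 fwd↓3
  step 2 · PE1,1: acc=8; fwd→2 fwd↓4
  step 3 · PE0,1: acc=143; fwd→8 fwd↓7
  step 3 · PE1,0: acc=75; fwd→4 fwd↓8
  step 3 · PE1,1: acc=71; fwd→9 fwd↓7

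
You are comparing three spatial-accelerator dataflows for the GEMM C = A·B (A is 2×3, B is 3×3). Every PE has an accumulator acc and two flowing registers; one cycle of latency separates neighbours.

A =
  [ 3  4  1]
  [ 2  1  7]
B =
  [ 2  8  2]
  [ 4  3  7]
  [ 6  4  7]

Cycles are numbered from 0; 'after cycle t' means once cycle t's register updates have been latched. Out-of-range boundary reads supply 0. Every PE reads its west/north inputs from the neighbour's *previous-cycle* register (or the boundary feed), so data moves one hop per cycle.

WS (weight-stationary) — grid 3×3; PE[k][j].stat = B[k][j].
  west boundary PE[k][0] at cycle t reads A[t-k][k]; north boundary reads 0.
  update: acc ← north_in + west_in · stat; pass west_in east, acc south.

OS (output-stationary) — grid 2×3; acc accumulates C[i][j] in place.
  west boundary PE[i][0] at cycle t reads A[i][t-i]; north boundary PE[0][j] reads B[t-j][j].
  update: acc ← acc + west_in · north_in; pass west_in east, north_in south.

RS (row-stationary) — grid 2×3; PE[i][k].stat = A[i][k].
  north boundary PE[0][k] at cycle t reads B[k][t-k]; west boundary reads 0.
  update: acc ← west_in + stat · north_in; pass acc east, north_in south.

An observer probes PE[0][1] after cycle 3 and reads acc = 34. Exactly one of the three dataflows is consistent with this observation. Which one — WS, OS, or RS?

dataflow = RS

WS [3×3] PE[0][1] across cycles:
  step 0 · PE0,1: acc=0; fwd→0 fwd↓0
  step 1 · PE0,1: acc=24; fwd→3 fwd↓24
  step 2 · PE0,1: acc=16; fwd→2 fwd↓16
  step 3 · PE0,1: acc=0; fwd→0 fwd↓0
OS [2×3] PE[0][1] across cycles:
  step 0 · PE0,1: acc=0; fwd→0 fwd↓0
  step 1 · PE0,1: acc=24; fwd→3 fwd↓8
  step 2 · PE0,1: acc=36; fwd→4 fwd↓3
  step 3 · PE0,1: acc=40; fwd→1 fwd↓4
RS [2×3] PE[0][1] across cycles:
  step 0 · PE0,1: acc=0; fwd→0 fwd↓0
  step 1 · PE0,1: acc=22; fwd→22 fwd↓4
  step 2 · PE0,1: acc=36; fwd→36 fwd↓3
  step 3 · PE0,1: acc=34; fwd→34 fwd↓7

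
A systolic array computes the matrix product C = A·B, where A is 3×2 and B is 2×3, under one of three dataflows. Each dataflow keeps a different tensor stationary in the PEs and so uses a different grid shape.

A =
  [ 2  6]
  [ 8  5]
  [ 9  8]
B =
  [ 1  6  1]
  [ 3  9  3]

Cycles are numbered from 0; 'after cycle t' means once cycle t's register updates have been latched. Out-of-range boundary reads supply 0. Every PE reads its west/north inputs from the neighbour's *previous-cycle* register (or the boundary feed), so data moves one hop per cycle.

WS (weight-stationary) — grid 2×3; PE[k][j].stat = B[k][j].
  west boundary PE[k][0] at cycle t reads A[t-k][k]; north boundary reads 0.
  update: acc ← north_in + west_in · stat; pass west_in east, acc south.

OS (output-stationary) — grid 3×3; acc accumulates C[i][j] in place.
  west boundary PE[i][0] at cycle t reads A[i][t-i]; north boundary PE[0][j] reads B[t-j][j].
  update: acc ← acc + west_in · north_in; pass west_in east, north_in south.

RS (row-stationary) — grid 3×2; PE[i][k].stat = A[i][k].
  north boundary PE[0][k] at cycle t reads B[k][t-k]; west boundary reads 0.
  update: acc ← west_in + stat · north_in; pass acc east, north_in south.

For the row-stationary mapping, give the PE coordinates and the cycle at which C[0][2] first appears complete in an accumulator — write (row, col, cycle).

(row, col, cycle) = (0, 1, 3)

RS — PE[0][1] is where C[0][2] collects:
  c0 r0c1: 0 / 0 / 0
  c1 r0c1: 20 / 20 / 3
  c2 r0c1: 66 / 66 / 9
  c3 r0c1: 20 / 20 / 3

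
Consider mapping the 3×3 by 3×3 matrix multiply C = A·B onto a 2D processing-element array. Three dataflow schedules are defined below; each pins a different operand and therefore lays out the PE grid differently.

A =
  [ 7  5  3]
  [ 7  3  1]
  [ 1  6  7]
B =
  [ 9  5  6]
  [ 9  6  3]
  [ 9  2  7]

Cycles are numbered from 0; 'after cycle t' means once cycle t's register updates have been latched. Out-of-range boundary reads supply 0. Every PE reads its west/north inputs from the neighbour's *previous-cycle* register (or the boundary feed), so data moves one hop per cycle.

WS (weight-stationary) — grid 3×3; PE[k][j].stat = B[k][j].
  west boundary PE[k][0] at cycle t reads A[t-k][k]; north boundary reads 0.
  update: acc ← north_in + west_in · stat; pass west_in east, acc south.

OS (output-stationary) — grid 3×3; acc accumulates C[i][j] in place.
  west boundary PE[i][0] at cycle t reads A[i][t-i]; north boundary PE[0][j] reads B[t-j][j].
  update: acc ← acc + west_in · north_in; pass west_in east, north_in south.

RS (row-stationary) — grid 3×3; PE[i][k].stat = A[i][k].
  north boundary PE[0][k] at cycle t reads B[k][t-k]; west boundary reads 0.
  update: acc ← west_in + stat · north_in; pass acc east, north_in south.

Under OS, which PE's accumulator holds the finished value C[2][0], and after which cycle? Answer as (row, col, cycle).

(row, col, cycle) = (2, 0, 4)

OS — PE[2][0] is where C[2][0] collects:
  cycle 0: PE[2][0] → acc 0, east 0, south 0
  cycle 1: PE[2][0] → acc 0, east 0, south 0
  cycle 2: PE[2][0] → acc 9, east 1, south 9
  cycle 3: PE[2][0] → acc 63, east 6, south 9
  cycle 4: PE[2][0] → acc 126, east 7, south 9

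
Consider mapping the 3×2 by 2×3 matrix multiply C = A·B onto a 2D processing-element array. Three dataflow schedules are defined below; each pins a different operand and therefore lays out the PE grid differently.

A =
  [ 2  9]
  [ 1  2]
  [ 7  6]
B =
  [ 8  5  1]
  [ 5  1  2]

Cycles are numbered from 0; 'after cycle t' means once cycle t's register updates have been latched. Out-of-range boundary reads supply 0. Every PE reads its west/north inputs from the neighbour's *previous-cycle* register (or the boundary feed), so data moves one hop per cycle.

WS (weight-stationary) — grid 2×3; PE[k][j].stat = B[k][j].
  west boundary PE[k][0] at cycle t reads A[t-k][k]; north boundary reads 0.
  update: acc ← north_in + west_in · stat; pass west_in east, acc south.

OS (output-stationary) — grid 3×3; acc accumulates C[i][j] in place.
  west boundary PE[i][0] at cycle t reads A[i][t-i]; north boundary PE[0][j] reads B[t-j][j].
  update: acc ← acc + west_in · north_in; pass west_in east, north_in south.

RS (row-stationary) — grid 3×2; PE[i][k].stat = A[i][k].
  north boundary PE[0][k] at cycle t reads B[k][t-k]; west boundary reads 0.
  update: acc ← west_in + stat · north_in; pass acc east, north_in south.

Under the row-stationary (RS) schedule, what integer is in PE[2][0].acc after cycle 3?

RS 3×2: PE[2][0] cycle-by-cycle (with neighbour feeds):
  cycle 0: PE[1][0] → acc 0, east 0, south 0
  cycle 0: PE[2][0] → acc 0, east 0, south 0
  cycle 1: PE[1][0] → acc 8, east 8, south 8
  cycle 1: PE[2][0] → acc 0, east 0, south 0
  cycle 2: PE[1][0] → acc 5, east 5, south 5
  cycle 2: PE[2][0] → acc 56, east 56, south 8
  cycle 3: PE[1][0] → acc 1, east 1, south 1
  cycle 3: PE[2][0] → acc 35, east 35, south 5

PE[2][0].acc = 35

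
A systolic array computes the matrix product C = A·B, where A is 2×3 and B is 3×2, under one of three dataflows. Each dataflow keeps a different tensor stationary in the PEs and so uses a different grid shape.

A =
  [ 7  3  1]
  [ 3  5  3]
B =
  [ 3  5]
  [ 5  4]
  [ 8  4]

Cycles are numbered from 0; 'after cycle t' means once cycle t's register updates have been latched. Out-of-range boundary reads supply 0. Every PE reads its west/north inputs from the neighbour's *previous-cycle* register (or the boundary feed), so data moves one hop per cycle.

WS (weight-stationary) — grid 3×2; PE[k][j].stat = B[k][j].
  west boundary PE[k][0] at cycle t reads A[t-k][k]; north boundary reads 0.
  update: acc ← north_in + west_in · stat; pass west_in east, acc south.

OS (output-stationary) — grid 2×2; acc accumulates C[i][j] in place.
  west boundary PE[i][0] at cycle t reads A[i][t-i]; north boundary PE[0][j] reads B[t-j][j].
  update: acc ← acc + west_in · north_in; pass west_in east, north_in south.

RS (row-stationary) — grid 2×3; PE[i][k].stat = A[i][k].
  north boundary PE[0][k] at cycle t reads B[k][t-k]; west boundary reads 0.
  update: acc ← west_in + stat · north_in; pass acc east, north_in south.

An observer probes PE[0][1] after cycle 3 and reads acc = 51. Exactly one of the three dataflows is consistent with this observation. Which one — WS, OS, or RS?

dataflow = OS

— WS: 3×2; PE[0][1] trace:
  after 0 — PE[0][1] acc=0, pass-E 0, pass-S 0
  after 1 — PE[0][1] acc=35, pass-E 7, pass-S 35
  after 2 — PE[0][1] acc=15, pass-E 3, pass-S 15
  after 3 — PE[0][1] acc=0, pass-E 0, pass-S 0
— OS: 2×2; PE[0][1] trace:
  after 0 — PE[0][1] acc=0, pass-E 0, pass-S 0
  after 1 — PE[0][1] acc=35, pass-E 7, pass-S 5
  after 2 — PE[0][1] acc=47, pass-E 3, pass-S 4
  after 3 — PE[0][1] acc=51, pass-E 1, pass-S 4
— RS: 2×3; PE[0][1] trace:
  after 0 — PE[0][1] acc=0, pass-E 0, pass-S 0
  after 1 — PE[0][1] acc=36, pass-E 36, pass-S 5
  after 2 — PE[0][1] acc=47, pass-E 47, pass-S 4
  after 3 — PE[0][1] acc=0, pass-E 0, pass-S 0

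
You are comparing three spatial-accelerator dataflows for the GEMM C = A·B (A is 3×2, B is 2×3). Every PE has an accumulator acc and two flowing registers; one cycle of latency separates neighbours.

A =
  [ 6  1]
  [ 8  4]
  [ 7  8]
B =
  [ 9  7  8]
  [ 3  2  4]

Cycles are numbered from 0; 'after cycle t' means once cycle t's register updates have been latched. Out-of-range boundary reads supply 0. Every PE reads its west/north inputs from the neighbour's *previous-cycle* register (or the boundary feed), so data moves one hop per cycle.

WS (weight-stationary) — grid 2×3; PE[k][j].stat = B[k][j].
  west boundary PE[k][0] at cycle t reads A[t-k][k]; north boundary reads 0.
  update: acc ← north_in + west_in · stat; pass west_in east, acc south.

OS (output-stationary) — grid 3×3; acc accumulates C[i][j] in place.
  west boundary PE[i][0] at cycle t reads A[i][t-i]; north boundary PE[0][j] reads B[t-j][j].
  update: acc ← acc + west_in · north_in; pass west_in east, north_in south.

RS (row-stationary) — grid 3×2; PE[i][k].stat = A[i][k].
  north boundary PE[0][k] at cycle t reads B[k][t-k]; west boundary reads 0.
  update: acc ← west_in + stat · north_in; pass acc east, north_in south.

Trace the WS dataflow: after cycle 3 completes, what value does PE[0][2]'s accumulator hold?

PE[0][2].acc = 64

WS on a 2×3 grid — tracing PE[0][2] and its feeders:
  [0] (0,1) acc=0 (h:0 v:0)
  [0] (0,2) acc=0 (h:0 v:0)
  [1] (0,1) acc=42 (h:6 v:42)
  [1] (0,2) acc=0 (h:0 v:0)
  [2] (0,1) acc=56 (h:8 v:56)
  [2] (0,2) acc=48 (h:6 v:48)
  [3] (0,1) acc=49 (h:7 v:49)
  [3] (0,2) acc=64 (h:8 v:64)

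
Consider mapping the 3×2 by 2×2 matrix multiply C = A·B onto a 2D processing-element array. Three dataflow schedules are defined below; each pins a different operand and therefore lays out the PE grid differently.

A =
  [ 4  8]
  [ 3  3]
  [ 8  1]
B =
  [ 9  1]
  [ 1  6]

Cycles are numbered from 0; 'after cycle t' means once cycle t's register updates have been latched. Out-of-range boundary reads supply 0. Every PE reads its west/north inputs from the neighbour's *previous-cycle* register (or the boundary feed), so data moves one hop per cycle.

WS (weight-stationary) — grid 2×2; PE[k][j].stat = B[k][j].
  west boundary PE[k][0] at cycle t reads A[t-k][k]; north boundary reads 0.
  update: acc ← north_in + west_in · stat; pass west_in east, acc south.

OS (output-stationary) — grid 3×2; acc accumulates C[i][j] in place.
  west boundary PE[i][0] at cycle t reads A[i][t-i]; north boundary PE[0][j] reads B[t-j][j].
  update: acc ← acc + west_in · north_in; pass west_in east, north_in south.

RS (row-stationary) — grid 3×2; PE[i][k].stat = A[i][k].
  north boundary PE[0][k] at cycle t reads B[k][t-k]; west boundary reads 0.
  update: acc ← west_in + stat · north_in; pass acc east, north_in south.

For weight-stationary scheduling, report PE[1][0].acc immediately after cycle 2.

Tracing WS — 2×2 array, target PE[1][0]:
  cycle 0: PE[0][0] → acc 36, east 4, south 36
  cycle 0: PE[1][0] → acc 0, east 0, south 0
  cycle 1: PE[0][0] → acc 27, east 3, south 27
  cycle 1: PE[1][0] → acc 44, east 8, south 44
  cycle 2: PE[0][0] → acc 72, east 8, south 72
  cycle 2: PE[1][0] → acc 30, east 3, south 30

PE[1][0].acc = 30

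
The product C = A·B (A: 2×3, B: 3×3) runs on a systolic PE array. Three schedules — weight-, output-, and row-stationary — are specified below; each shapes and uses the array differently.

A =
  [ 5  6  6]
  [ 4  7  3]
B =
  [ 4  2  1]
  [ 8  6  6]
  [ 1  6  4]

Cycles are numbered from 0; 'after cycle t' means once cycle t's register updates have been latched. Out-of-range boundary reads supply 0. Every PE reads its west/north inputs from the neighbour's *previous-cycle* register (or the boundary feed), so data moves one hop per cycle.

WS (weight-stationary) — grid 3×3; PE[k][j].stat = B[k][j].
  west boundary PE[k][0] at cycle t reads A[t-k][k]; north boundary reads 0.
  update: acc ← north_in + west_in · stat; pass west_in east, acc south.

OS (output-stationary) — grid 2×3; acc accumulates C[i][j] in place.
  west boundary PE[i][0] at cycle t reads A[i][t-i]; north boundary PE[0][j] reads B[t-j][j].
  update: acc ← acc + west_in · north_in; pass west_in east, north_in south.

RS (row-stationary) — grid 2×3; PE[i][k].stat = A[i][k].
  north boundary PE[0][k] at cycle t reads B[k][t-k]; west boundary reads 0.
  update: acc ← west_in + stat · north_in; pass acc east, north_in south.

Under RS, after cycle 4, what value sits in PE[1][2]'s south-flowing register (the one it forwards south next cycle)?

RS 2×3: PE[1][2] cycle-by-cycle (with neighbour feeds):
  @0  [0,2]  acc 0  |  →0  ↓0
  @0  [1,1]  acc 0  |  →0  ↓0
  @0  [1,2]  acc 0  |  →0  ↓0
  @1  [0,2]  acc 0  |  →0  ↓0
  @1  [1,1]  acc 0  |  →0  ↓0
  @1  [1,2]  acc 0  |  →0  ↓0
  @2  [0,2]  acc 74  |  →74  ↓1
  @2  [1,1]  acc 72  |  →72  ↓8
  @2  [1,2]  acc 0  |  →0  ↓0
  @3  [0,2]  acc 82  |  →82  ↓6
  @3  [1,1]  acc 50  |  →50  ↓6
  @3  [1,2]  acc 75  |  →75  ↓1
  @4  [0,2]  acc 65  |  →65  ↓4
  @4  [1,1]  acc 46  |  →46  ↓6
  @4  [1,2]  acc 68  |  →68  ↓6

register = 6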